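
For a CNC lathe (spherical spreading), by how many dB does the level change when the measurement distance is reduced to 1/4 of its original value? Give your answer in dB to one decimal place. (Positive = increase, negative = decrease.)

+12.0 dB

A point source loses 6 dB per doubling of distance; generally ΔL = −20·log₁₀(r₂/r₁).
ΔL = −20·log₁₀(0.25) = +12.04 dB.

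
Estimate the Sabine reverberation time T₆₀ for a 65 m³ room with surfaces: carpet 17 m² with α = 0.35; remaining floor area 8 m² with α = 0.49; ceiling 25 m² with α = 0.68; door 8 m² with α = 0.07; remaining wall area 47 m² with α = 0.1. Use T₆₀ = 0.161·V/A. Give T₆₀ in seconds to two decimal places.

Total absorption A = 17·0.35 + 8·0.49 + 25·0.68 + 8·0.07 + 47·0.1 = 32.13 m² sabins.
T₆₀ = 0.161 × 65 / 32.13 = 0.326 s.

0.33 s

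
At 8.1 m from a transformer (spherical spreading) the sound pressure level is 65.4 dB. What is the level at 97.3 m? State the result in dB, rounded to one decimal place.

43.8 dB

Point-source attenuation: ΔL = 20·log₁₀(r₂/r₁) = 20·log₁₀(97.3/8.1) = 21.593 dB.
L₂ = 65.4 − 20·log₁₀(97.3/8.1) = 65.4 − 21.593 = 43.81 dB.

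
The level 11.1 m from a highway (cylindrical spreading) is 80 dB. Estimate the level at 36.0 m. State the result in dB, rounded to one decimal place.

Line-source attenuation: ΔL = 10·log₁₀(r₂/r₁) = 10·log₁₀(36.0/11.1) = 5.110 dB.
L₂ = 80 − 10·log₁₀(36.0/11.1) = 80 − 5.110 = 74.89 dB.

74.9 dB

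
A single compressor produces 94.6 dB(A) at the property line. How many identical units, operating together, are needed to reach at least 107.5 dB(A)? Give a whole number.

20

The shortfall is 107.5 − 94.6 = 12.9 dB, and N units add 10·log₁₀ N, so need 10·log₁₀ N ≥ 12.9.
N ≥ 10^(12.9/10) = 19.498, so N = 20.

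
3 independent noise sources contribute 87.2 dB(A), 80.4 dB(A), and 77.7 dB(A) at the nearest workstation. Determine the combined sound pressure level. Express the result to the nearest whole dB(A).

88 dB(A)

For uncorrelated sources the intensities add, so convert each level to linear form, sum, and take 10·log₁₀ of the total.
Σ 10^(L/10) = 10^(87.2/10) + 10^(80.4/10) + 10^(77.7/10) = 6.933e+08.
L_total = 10·log₁₀(6.933e+08) = 88.41 dB(A).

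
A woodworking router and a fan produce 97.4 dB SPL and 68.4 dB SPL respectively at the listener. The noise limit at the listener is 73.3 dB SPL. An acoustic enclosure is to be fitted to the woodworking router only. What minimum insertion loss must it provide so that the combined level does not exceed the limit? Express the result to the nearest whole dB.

26 dB

The untreated sources together contribute 10^(68.4/10) = 6.918e+06, i.e. 68.40 dB SPL.
The limit corresponds to 10^(73.3/10) = 2.138e+07; subtracting the fixed part leaves 1.446e+07 for the woodworking router, i.e. 71.60 dB SPL.
So the woodworking router must be reduced from 97.4 to 71.60 dB SPL: IL = 25.80 dB.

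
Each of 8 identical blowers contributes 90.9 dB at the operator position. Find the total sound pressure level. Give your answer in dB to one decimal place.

L_total = L₁ + 10·log₁₀ N for N identical incoherent sources.
L_total = 90.9 + 10·log₁₀(8) = 90.9 + 9.031 = 99.93 dB.

99.9 dB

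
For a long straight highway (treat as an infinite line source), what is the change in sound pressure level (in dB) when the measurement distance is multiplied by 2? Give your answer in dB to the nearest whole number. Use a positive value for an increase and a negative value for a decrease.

Line-source spreading: ΔL = −10·log₁₀(r₂/r₁).
ΔL = −10·log₁₀(2) = -3.01 dB.

-3 dB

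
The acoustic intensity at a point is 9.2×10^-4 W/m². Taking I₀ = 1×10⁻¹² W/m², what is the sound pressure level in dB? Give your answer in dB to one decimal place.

L = 10·log₁₀(I/I₀) = 10·log₁₀(9.2×10^-4/10⁻¹²) = 10·log₁₀(9.2×10^8).
L = 10·(0.9638 + 8) = 89.64 dB.

89.6 dB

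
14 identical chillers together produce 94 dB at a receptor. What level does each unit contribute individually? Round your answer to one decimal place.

Dividing the total intensity by 14 lowers the level by 10·log₁₀ 14 = 11.461 dB: L₁ = 94 − 11.461.

82.5 dB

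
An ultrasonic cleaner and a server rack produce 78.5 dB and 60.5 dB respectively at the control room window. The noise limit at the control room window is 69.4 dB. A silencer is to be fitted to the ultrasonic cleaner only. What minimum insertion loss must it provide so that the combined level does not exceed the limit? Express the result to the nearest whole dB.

10 dB

Fixed contribution from the other source: Σ 10^(L/10) = 10^(60.5/10) = 1.122e+06 (60.50 dB).
The limit corresponds to 10^(69.4/10) = 8.710e+06; subtracting the fixed part leaves 7.588e+06 for the ultrasonic cleaner, i.e. 68.80 dB.
Required insertion loss = 78.5 − 68.80 = 9.70 dB.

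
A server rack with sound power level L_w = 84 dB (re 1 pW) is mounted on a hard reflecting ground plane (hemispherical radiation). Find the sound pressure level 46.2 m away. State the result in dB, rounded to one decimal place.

Free-field hemispherical radiation: L_p = L_w − 10·log₁₀(2π·r²), r = 46.2 m.
2π·r² = 1.341e+04 m², 10·log₁₀ of that is 41.275 dB.
L_p = 84 − 41.275 = 42.73 dB.

42.7 dB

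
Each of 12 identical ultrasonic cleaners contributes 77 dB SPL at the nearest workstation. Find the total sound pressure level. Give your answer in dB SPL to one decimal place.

87.8 dB SPL

With 12 equal, uncorrelated contributions the intensity is 12× that of one unit, giving a rise of 10·log₁₀ 12.
L_total = 77 + 10·log₁₀(12) = 77 + 10.792 = 87.79 dB SPL.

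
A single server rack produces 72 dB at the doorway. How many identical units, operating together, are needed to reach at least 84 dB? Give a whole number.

N identical sources give L₁ + 10·log₁₀ N, so require 10·log₁₀ N ≥ 84 − 72 = 12.0 dB.
N ≥ 10^(12.0/10) = 15.849, so N = 16.

16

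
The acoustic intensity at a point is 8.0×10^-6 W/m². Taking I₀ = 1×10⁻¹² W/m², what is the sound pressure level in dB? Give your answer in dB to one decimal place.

L = 10·log₁₀(I/I₀) = 10·log₁₀(8.0×10^-6/10⁻¹²) = 10·log₁₀(8.0×10^6).
L = 10·(0.9031 + 6) = 69.03 dB.

69.0 dB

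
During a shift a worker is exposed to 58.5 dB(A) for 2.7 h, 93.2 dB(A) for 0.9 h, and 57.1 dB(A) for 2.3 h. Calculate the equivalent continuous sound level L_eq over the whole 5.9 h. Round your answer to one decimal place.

Weight each interval's intensity by its duration and average over T = 5.9 h:
Σ tᵢ·10^(Lᵢ/10) = 2.7·10^(58.5/10) + 0.9·10^(93.2/10) + 2.3·10^(57.1/10) = 1.883e+09.
L_eq = 10·log₁₀(1.883e+09/5.9) = 85.04 dB(A).

85.0 dB(A)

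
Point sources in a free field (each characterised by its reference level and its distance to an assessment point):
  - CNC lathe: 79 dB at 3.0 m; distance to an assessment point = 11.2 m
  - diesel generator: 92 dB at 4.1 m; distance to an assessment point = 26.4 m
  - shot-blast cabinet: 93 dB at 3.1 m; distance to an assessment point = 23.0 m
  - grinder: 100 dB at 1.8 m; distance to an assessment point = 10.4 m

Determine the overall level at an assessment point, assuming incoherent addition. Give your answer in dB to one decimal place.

85.8 dB

Propagate each source to the receiver with L = L_ref − 20·log₁₀(r/r_ref), then add intensities.
CNC lathe: 79 − 20·log₁₀(11.2/3.0) = 79 − 11.44 = 67.56 dB.
diesel generator: 92 − 20·log₁₀(26.4/4.1) = 92 − 16.18 = 75.82 dB.
shot-blast cabinet: 93 − 20·log₁₀(23.0/3.1) = 93 − 17.41 = 75.59 dB.
grinder: 100 − 20·log₁₀(10.4/1.8) = 100 − 15.24 = 84.76 dB.
Σ 10^(L/10) = 3.797e+08 → L_total = 10·log₁₀(3.797e+08) = 85.79 dB.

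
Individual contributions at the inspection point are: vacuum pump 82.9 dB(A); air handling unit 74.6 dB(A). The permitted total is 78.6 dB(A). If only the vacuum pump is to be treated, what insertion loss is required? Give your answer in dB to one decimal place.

The untreated sources together contribute 10^(74.6/10) = 2.884e+07, i.e. 74.60 dB(A).
To meet 78.6 dB(A) overall, the treated vacuum pump may contribute at most 10^(78.6/10) − 2.884e+07 = 4.360e+07, i.e. 76.40 dB(A).
Required insertion loss = 82.9 − 76.40 = 6.50 dB.

6.5 dB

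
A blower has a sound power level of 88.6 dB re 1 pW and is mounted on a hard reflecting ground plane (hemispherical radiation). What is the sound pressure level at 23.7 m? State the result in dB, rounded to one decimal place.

53.1 dB

L_p = L_w − 10·log₁₀(2π·r²) with r = 23.7 m.
2π·r² = 3529 m², 10·log₁₀ of that is 35.477 dB.
L_p = 88.6 − 35.477 = 53.12 dB.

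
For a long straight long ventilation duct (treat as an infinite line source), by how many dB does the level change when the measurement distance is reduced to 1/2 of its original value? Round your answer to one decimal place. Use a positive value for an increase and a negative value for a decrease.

+3.0 dB

Line-source spreading: ΔL = −10·log₁₀(r₂/r₁).
ΔL = −10·log₁₀(0.5) = +3.01 dB.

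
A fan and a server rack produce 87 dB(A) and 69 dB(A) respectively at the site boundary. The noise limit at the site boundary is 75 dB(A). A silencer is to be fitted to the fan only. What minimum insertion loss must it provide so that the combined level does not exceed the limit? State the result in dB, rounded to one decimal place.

13.3 dB

Fixed contribution from the other source: Σ 10^(L/10) = 10^(69/10) = 7.943e+06 (69.00 dB(A)).
The limit corresponds to 10^(75/10) = 3.162e+07; subtracting the fixed part leaves 2.368e+07 for the fan, i.e. 73.74 dB(A).
So the fan must be reduced from 87 to 73.74 dB(A): IL = 13.26 dB.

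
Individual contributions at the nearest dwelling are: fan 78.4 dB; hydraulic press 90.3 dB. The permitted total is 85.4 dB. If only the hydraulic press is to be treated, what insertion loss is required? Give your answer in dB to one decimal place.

The untreated sources together contribute 10^(78.4/10) = 6.918e+07, i.e. 78.40 dB.
To meet 85.4 dB overall, the treated hydraulic press may contribute at most 10^(85.4/10) − 6.918e+07 = 2.776e+08, i.e. 84.43 dB.
So the hydraulic press must be reduced from 90.3 to 84.43 dB: IL = 5.87 dB.

5.9 dB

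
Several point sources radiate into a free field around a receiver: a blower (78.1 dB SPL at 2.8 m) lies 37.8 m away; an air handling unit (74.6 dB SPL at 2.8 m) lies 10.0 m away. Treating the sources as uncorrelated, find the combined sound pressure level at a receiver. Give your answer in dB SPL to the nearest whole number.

First find each source's level at the receiver (point-source: −20·log₁₀(r/r_ref)), then combine on an intensity basis.
blower: 78.1 − 20·log₁₀(37.8/2.8) = 78.1 − 22.61 = 55.49 dB SPL.
air handling unit: 74.6 − 20·log₁₀(10.0/2.8) = 74.6 − 11.06 = 63.54 dB SPL.
Σ 10^(L/10) = 2.615e+06 → L_total = 10·log₁₀(2.615e+06) = 64.18 dB SPL.

64 dB SPL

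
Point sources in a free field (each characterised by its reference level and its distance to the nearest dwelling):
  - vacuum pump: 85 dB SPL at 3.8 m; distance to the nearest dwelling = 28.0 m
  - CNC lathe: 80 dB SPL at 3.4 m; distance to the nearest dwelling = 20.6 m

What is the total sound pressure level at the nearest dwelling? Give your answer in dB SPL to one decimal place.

First find each source's level at the receiver (point-source: −20·log₁₀(r/r_ref)), then combine on an intensity basis.
vacuum pump: 85 − 20·log₁₀(28.0/3.8) = 85 − 17.35 = 67.65 dB SPL.
CNC lathe: 80 − 20·log₁₀(20.6/3.4) = 80 − 15.65 = 64.35 dB SPL.
Σ 10^(L/10) = 8.549e+06 → L_total = 10·log₁₀(8.549e+06) = 69.32 dB SPL.

69.3 dB SPL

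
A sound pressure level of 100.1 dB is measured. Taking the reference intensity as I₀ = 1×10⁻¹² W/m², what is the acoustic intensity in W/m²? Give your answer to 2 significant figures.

L = 10·log₁₀(I/I₀) ⇒ I = I₀·10^(L/10) = 10⁻¹² × 10^10.01.

0.010 W/m²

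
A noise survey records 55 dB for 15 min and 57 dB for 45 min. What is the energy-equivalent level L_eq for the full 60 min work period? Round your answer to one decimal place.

56.6 dB

Weight each interval's intensity by its duration and average over T = 60 min:
Σ tᵢ·10^(Lᵢ/10) = 15·10^(55/10) + 45·10^(57/10) = 2.730e+07.
L_eq = 10·log₁₀(2.730e+07/60) = 56.58 dB.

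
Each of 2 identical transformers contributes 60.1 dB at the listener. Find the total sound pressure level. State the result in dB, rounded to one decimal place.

With 2 equal, uncorrelated contributions the intensity is 2× that of one unit, giving a rise of 10·log₁₀ 2.
L_total = 60.1 + 10·log₁₀(2) = 60.1 + 3.010 = 63.11 dB.

63.1 dB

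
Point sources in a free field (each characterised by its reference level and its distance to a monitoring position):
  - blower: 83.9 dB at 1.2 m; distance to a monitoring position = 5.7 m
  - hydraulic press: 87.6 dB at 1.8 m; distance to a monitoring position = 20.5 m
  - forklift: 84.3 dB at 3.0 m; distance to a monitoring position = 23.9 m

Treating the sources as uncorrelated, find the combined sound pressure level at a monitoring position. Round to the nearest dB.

73 dB

Apply inverse-square spreading to bring every level to the receiver, then sum 10^(L/10).
blower: 83.9 − 20·log₁₀(5.7/1.2) = 83.9 − 13.53 = 70.37 dB.
hydraulic press: 87.6 − 20·log₁₀(20.5/1.8) = 87.6 − 21.13 = 66.47 dB.
forklift: 84.3 − 20·log₁₀(23.9/3.0) = 84.3 − 18.03 = 66.27 dB.
Σ 10^(L/10) = 1.956e+07 → L_total = 10·log₁₀(1.956e+07) = 72.91 dB.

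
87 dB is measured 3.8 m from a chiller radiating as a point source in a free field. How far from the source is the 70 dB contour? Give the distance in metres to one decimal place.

Point-source spreading drops the level by 20·log₁₀(r₂/r₁); inverting, r₂/r₁ = 10^(ΔL/20).
r₂ = 3.8·10^((87−70)/20) = 3.8·10^(17.0/20) = 26.90 m.

26.9 m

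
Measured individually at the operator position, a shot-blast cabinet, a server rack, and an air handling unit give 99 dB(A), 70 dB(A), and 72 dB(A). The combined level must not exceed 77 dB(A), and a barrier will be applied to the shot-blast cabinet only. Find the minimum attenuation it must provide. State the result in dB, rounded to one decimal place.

The untreated sources together contribute 10^(70/10) + 10^(72/10) = 2.585e+07, i.e. 74.12 dB(A).
The limit corresponds to 10^(77/10) = 5.012e+07; subtracting the fixed part leaves 2.427e+07 for the shot-blast cabinet, i.e. 73.85 dB(A).
Required insertion loss = 99 − 73.85 = 25.15 dB.

25.1 dB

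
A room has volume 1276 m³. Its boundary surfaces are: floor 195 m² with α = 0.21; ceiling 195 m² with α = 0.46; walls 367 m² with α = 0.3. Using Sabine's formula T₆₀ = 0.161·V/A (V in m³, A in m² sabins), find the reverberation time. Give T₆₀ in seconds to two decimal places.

Total absorption A = 195·0.21 + 195·0.46 + 367·0.3 = 240.75 m² sabins.
T₆₀ = 0.161·V/A = 0.161·1276/240.75 = 0.853 s.

0.85 s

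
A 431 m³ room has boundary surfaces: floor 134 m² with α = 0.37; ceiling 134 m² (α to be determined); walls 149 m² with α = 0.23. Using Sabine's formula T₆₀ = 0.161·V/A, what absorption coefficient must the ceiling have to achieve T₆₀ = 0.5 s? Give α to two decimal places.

0.41

A = 0.161·V/T₆₀ = 0.161·431/0.5 = 138.78 m² sabins.
Absorption from the other surfaces = 134·0.37 + 149·0.23 = 83.85 m², so the ceiling must supply 54.93 m² over 134 m².
α = 54.93/134 = 0.410.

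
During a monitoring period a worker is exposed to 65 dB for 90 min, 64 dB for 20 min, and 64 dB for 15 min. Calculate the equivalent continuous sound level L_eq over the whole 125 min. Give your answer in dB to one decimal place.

64.7 dB

Weight each interval's intensity by its duration and average over T = 125 min:
Σ tᵢ·10^(Lᵢ/10) = 90·10^(65/10) + 20·10^(64/10) + 15·10^(64/10) = 3.725e+08.
L_eq = 10·log₁₀(3.725e+08/125) = 64.74 dB.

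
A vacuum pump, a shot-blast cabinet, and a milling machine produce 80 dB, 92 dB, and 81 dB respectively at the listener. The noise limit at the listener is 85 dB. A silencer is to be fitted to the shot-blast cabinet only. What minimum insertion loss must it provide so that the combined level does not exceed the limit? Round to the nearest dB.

Fixed contribution from the other sources: Σ 10^(L/10) = 10^(80/10) + 10^(81/10) = 2.259e+08 (83.54 dB).
The limit corresponds to 10^(85/10) = 3.162e+08; subtracting the fixed part leaves 9.034e+07 for the shot-blast cabinet, i.e. 79.56 dB.
So the shot-blast cabinet must be reduced from 92 to 79.56 dB: IL = 12.44 dB.

12 dB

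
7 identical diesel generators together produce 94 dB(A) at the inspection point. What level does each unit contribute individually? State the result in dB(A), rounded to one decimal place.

85.5 dB(A)

Dividing the total intensity by 7 lowers the level by 10·log₁₀ 7 = 8.451 dB: L₁ = 94 − 8.451.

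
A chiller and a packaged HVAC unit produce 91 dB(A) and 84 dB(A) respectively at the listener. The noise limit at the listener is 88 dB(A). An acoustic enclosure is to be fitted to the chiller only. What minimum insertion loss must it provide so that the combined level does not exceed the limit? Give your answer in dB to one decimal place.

The untreated sources together contribute 10^(84/10) = 2.512e+08, i.e. 84.00 dB(A).
The limit corresponds to 10^(88/10) = 6.310e+08; subtracting the fixed part leaves 3.798e+08 for the chiller, i.e. 85.80 dB(A).
Required insertion loss = 91 − 85.80 = 5.20 dB.

5.2 dB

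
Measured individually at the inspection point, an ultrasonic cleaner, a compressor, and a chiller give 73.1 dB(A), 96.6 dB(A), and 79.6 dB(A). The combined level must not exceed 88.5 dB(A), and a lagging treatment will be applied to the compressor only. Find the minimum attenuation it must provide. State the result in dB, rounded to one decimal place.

Fixed contribution from the other sources: Σ 10^(L/10) = 10^(73.1/10) + 10^(79.6/10) = 1.116e+08 (80.48 dB(A)).
The limit corresponds to 10^(88.5/10) = 7.079e+08; subtracting the fixed part leaves 5.963e+08 for the compressor, i.e. 87.75 dB(A).
So the compressor must be reduced from 96.6 to 87.75 dB(A): IL = 8.85 dB.

8.8 dB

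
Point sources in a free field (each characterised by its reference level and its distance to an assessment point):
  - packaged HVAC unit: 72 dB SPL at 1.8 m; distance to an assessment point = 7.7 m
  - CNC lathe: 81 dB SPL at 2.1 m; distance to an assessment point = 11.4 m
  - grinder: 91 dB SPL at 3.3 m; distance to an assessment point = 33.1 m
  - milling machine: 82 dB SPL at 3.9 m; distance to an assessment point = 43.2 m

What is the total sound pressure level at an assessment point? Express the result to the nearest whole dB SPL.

73 dB SPL

Propagate each source to the receiver with L = L_ref − 20·log₁₀(r/r_ref), then add intensities.
packaged HVAC unit: 72 − 20·log₁₀(7.7/1.8) = 72 − 12.62 = 59.38 dB SPL.
CNC lathe: 81 − 20·log₁₀(11.4/2.1) = 81 − 14.69 = 66.31 dB SPL.
grinder: 91 − 20·log₁₀(33.1/3.3) = 91 − 20.03 = 70.97 dB SPL.
milling machine: 82 − 20·log₁₀(43.2/3.9) = 82 − 20.89 = 61.11 dB SPL.
Σ 10^(L/10) = 1.894e+07 → L_total = 10·log₁₀(1.894e+07) = 72.77 dB SPL.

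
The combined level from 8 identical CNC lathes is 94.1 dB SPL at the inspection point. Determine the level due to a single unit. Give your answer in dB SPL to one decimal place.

85.1 dB SPL

Dividing the total intensity by 8 lowers the level by 10·log₁₀ 8 = 9.031 dB: L₁ = 94.1 − 9.031.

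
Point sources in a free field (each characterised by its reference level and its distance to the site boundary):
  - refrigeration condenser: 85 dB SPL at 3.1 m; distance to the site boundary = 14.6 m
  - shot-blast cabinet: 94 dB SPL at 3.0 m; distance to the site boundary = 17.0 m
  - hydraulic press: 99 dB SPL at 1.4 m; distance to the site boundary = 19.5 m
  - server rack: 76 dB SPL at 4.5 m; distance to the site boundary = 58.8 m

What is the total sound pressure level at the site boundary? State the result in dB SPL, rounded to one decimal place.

First find each source's level at the receiver (point-source: −20·log₁₀(r/r_ref)), then combine on an intensity basis.
refrigeration condenser: 85 − 20·log₁₀(14.6/3.1) = 85 − 13.46 = 71.54 dB SPL.
shot-blast cabinet: 94 − 20·log₁₀(17.0/3.0) = 94 − 15.07 = 78.93 dB SPL.
hydraulic press: 99 − 20·log₁₀(19.5/1.4) = 99 − 22.88 = 76.12 dB SPL.
server rack: 76 − 20·log₁₀(58.8/4.5) = 76 − 22.32 = 53.68 dB SPL.
Σ 10^(L/10) = 1.337e+08 → L_total = 10·log₁₀(1.337e+08) = 81.26 dB SPL.

81.3 dB SPL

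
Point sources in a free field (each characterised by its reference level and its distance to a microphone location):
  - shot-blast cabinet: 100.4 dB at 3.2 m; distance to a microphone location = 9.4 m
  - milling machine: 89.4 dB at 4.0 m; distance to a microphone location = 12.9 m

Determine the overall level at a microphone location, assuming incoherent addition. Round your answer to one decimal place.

Propagate each source to the receiver with L = L_ref − 20·log₁₀(r/r_ref), then add intensities.
shot-blast cabinet: 100.4 − 20·log₁₀(9.4/3.2) = 100.4 − 9.36 = 91.04 dB.
milling machine: 89.4 − 20·log₁₀(12.9/4.0) = 89.4 − 10.17 = 79.23 dB.
Σ 10^(L/10) = 1.354e+09 → L_total = 10·log₁₀(1.354e+09) = 91.32 dB.

91.3 dB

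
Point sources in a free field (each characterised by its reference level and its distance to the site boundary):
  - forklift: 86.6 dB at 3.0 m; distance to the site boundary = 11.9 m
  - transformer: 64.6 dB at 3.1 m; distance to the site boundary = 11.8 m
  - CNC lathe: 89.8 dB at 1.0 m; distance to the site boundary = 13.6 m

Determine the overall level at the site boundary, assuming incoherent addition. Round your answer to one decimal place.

75.4 dB

First find each source's level at the receiver (point-source: −20·log₁₀(r/r_ref)), then combine on an intensity basis.
forklift: 86.6 − 20·log₁₀(11.9/3.0) = 86.6 − 11.97 = 74.63 dB.
transformer: 64.6 − 20·log₁₀(11.8/3.1) = 64.6 − 11.61 = 52.99 dB.
CNC lathe: 89.8 − 20·log₁₀(13.6/1.0) = 89.8 − 22.67 = 67.13 dB.
Σ 10^(L/10) = 3.441e+07 → L_total = 10·log₁₀(3.441e+07) = 75.37 dB.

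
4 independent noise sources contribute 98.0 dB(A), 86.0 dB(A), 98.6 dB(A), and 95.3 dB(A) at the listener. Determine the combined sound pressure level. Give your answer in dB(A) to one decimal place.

For uncorrelated sources the intensities add, so convert each level to linear form, sum, and take 10·log₁₀ of the total.
Σ 10^(L/10) = 10^(98.0/10) + 10^(86.0/10) + 10^(98.6/10) + 10^(95.3/10) = 1.734e+10.
L_total = 10·log₁₀(1.734e+10) = 102.39 dB(A).

102.4 dB(A)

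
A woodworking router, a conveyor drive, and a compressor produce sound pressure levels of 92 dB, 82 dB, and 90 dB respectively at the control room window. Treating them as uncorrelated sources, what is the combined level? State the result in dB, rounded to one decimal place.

For uncorrelated sources the intensities add, so convert each level to linear form, sum, and take 10·log₁₀ of the total.
Σ 10^(L/10) = 10^(92/10) + 10^(82/10) + 10^(90/10) = 2.743e+09.
L_total = 10·log₁₀(2.743e+09) = 94.38 dB.

94.4 dB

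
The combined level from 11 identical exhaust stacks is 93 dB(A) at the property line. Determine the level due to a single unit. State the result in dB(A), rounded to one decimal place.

Dividing the total intensity by 11 lowers the level by 10·log₁₀ 11 = 10.414 dB: L₁ = 93 − 10.414.

82.6 dB(A)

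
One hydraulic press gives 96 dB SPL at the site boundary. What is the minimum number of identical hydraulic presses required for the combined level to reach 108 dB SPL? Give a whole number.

16

The shortfall is 108 − 96 = 12.0 dB, and N units add 10·log₁₀ N, so need 10·log₁₀ N ≥ 12.0.
N ≥ 10^(12.0/10) = 15.849, so N = 16.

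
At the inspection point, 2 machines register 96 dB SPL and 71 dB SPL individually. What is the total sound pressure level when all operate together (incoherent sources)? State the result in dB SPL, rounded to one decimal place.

96.0 dB SPL

For uncorrelated sources the intensities add, so convert each level to linear form, sum, and take 10·log₁₀ of the total.
Σ 10^(L/10) = 10^(96/10) + 10^(71/10) = 3.994e+09.
L_total = 10·log₁₀(3.994e+09) = 96.01 dB SPL.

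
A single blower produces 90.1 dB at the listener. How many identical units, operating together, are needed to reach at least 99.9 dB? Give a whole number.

Need L₁ + 10·log₁₀ N ≥ 99.9, i.e. log₁₀ N ≥ 0.98.
N ≥ 10^(9.8/10) = 9.550, so N = 10.

10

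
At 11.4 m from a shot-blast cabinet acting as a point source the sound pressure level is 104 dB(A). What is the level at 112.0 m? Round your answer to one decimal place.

84.2 dB(A)

Spherical spreading from a point source gives a 20·log₁₀(r₂/r₁) drop.
L₂ = 104 − 20·log₁₀(112.0/11.4) = 104 − 19.846 = 84.15 dB(A).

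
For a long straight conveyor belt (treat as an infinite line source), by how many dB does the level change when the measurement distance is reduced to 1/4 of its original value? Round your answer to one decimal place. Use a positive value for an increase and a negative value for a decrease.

A line source loses 3 dB per doubling of distance; generally ΔL = −10·log₁₀(r₂/r₁).
ΔL = −10·log₁₀(0.25) = +6.02 dB.

+6.0 dB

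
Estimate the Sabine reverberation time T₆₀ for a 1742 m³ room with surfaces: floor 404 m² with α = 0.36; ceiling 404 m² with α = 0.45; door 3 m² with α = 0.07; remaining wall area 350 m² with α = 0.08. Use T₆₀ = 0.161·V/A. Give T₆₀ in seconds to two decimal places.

Summing Sᵢαᵢ: 404·0.36 + 404·0.45 + 3·0.07 + 350·0.08 = 355.45 m².
T₆₀ = 0.161 × 1742 / 355.45 = 0.789 s.

0.79 s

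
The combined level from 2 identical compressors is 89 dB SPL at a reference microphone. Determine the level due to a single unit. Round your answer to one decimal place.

2 equal contributions raise the level by 10·log₁₀ 2 = 3.010 dB, so each unit alone gives 89 − 3.010.

86.0 dB SPL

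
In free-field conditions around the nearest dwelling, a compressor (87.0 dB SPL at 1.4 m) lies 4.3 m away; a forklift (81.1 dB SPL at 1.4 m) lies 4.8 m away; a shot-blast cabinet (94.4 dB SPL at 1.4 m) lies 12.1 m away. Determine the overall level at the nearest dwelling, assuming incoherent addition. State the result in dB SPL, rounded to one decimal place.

80.0 dB SPL

Propagate each source to the receiver with L = L_ref − 20·log₁₀(r/r_ref), then add intensities.
compressor: 87.0 − 20·log₁₀(4.3/1.4) = 87.0 − 9.75 = 77.25 dB SPL.
forklift: 81.1 − 20·log₁₀(4.8/1.4) = 81.1 − 10.70 = 70.40 dB SPL.
shot-blast cabinet: 94.4 − 20·log₁₀(12.1/1.4) = 94.4 − 18.73 = 75.67 dB SPL.
Σ 10^(L/10) = 1.010e+08 → L_total = 10·log₁₀(1.010e+08) = 80.04 dB SPL.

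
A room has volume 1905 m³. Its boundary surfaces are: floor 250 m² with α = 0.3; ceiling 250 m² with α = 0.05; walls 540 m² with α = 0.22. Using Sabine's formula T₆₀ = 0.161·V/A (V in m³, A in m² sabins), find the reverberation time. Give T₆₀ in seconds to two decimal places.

1.49 s

Total absorption A = 250·0.3 + 250·0.05 + 540·0.22 = 206.30 m² sabins.
T₆₀ = 0.161·V/A = 0.161·1905/206.30 = 1.487 s.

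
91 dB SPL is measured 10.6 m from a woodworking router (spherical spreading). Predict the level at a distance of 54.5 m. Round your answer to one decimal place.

Point-source attenuation: ΔL = 20·log₁₀(r₂/r₁) = 20·log₁₀(54.5/10.6) = 14.222 dB.
L₂ = 91 − 20·log₁₀(54.5/10.6) = 91 − 14.222 = 76.78 dB SPL.

76.8 dB SPL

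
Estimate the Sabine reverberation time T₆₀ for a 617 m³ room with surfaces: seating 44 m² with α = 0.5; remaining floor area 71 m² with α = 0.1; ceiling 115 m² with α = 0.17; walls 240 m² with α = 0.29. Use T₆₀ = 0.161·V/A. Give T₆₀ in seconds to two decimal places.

Summing Sᵢαᵢ: 44·0.5 + 71·0.1 + 115·0.17 + 240·0.29 = 118.25 m².
T₆₀ = 0.161·V/A = 0.161·617/118.25 = 0.840 s.

0.84 s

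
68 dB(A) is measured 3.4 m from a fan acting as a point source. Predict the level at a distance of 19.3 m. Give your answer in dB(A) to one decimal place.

52.9 dB(A)

Spherical spreading from a point source gives a 20·log₁₀(r₂/r₁) drop.
L₂ = 68 − 20·log₁₀(19.3/3.4) = 68 − 15.082 = 52.92 dB(A).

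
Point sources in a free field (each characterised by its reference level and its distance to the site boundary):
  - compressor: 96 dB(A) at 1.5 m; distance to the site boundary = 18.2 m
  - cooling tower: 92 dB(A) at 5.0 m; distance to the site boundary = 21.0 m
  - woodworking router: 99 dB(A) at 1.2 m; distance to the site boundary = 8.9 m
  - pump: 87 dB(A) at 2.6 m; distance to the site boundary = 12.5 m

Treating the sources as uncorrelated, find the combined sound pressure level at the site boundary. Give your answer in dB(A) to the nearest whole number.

85 dB(A)

Apply inverse-square spreading to bring every level to the receiver, then sum 10^(L/10).
compressor: 96 − 20·log₁₀(18.2/1.5) = 96 − 21.68 = 74.32 dB(A).
cooling tower: 92 − 20·log₁₀(21.0/5.0) = 92 − 12.46 = 79.54 dB(A).
woodworking router: 99 − 20·log₁₀(8.9/1.2) = 99 − 17.40 = 81.60 dB(A).
pump: 87 − 20·log₁₀(12.5/2.6) = 87 − 13.64 = 73.36 dB(A).
Σ 10^(L/10) = 2.830e+08 → L_total = 10·log₁₀(2.830e+08) = 84.52 dB(A).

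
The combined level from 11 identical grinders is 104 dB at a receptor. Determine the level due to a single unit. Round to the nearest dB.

For N identical incoherent sources L_total = L₁ + 10·log₁₀ N, so L₁ = 104 − 10·log₁₀(11) = 104 − 10.414.

94 dB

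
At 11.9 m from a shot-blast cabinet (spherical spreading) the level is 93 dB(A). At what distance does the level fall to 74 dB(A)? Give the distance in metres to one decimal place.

106.1 m

The 19.0 dB drop corresponds to a distance ratio of 10^(19.0/20) for a point source.
r₂ = 11.9·10^((93−74)/20) = 11.9·10^(19.0/20) = 106.06 m.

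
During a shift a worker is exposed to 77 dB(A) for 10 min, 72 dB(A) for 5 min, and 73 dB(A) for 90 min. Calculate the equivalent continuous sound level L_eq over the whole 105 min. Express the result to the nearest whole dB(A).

74 dB(A)

L_eq = 10·log₁₀[(1/T)·Σ tᵢ·10^(Lᵢ/10)] with T = 105 min.
Σ tᵢ·10^(Lᵢ/10) = 10·10^(77/10) + 5·10^(72/10) + 90·10^(73/10) = 2.376e+09.
L_eq = 10·log₁₀(2.376e+09/105) = 73.55 dB(A).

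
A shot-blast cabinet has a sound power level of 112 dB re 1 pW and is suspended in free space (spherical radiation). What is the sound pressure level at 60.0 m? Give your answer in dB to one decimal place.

Free-field spherical radiation: L_p = L_w − 10·log₁₀(4π·r²), r = 60.0 m.
4π·r² = 4.524e+04 m², 10·log₁₀ of that is 46.555 dB.
L_p = 112 − 46.555 = 65.44 dB.

65.4 dB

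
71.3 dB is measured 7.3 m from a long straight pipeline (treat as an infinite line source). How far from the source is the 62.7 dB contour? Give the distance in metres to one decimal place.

The 8.6 dB drop corresponds to a distance ratio of 10^(8.6/10) for a line source.
r₂ = 7.3·10^((71.3−62.7)/10) = 7.3·10^(8.6/10) = 52.88 m.

52.9 m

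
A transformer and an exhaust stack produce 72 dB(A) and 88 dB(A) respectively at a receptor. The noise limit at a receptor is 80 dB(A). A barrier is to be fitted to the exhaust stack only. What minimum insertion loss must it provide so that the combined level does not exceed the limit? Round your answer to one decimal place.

Everything except the exhaust stack sums to 10^(72/10) = 1.585e+07 in linear terms, 72.00 dB(A).
The limit corresponds to 10^(80/10) = 1.000e+08; subtracting the fixed part leaves 8.415e+07 for the exhaust stack, i.e. 79.25 dB(A).
So the exhaust stack must be reduced from 88 to 79.25 dB(A): IL = 8.75 dB.

8.7 dB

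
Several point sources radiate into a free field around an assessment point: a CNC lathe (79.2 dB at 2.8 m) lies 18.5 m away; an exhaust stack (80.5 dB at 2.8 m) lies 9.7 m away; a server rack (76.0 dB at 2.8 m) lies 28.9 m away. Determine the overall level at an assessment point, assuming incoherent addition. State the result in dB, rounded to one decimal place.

Apply inverse-square spreading to bring every level to the receiver, then sum 10^(L/10).
CNC lathe: 79.2 − 20·log₁₀(18.5/2.8) = 79.2 − 16.40 = 62.80 dB.
exhaust stack: 80.5 − 20·log₁₀(9.7/2.8) = 80.5 − 10.79 = 69.71 dB.
server rack: 76.0 − 20·log₁₀(28.9/2.8) = 76.0 − 20.27 = 55.73 dB.
Σ 10^(L/10) = 1.163e+07 → L_total = 10·log₁₀(1.163e+07) = 70.66 dB.

70.7 dB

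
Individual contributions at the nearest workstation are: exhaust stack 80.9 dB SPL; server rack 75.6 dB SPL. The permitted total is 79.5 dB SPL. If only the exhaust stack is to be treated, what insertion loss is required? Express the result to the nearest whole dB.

The untreated sources together contribute 10^(75.6/10) = 3.631e+07, i.e. 75.60 dB SPL.
The limit corresponds to 10^(79.5/10) = 8.913e+07; subtracting the fixed part leaves 5.282e+07 for the exhaust stack, i.e. 77.23 dB SPL.
So the exhaust stack must be reduced from 80.9 to 77.23 dB SPL: IL = 3.67 dB.

4 dB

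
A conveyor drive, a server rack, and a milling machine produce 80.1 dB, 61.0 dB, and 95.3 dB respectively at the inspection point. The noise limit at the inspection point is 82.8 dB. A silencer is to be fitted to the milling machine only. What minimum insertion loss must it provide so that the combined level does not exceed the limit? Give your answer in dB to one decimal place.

Everything except the milling machine sums to 10^(80.1/10) + 10^(61.0/10) = 1.036e+08 in linear terms, 80.15 dB.
The limit corresponds to 10^(82.8/10) = 1.905e+08; subtracting the fixed part leaves 8.696e+07 for the milling machine, i.e. 79.39 dB.
Required insertion loss = 95.3 − 79.39 = 15.91 dB.

15.9 dB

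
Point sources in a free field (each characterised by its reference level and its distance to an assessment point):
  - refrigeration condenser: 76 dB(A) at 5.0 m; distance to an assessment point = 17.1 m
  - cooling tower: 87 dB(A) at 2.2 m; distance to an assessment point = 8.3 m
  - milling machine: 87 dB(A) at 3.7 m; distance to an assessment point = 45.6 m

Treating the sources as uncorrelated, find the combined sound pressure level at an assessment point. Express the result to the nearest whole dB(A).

First find each source's level at the receiver (point-source: −20·log₁₀(r/r_ref)), then combine on an intensity basis.
refrigeration condenser: 76 − 20·log₁₀(17.1/5.0) = 76 − 10.68 = 65.32 dB(A).
cooling tower: 87 − 20·log₁₀(8.3/2.2) = 87 − 11.53 = 75.47 dB(A).
milling machine: 87 − 20·log₁₀(45.6/3.7) = 87 − 21.82 = 65.18 dB(A).
Σ 10^(L/10) = 4.192e+07 → L_total = 10·log₁₀(4.192e+07) = 76.22 dB(A).

76 dB(A)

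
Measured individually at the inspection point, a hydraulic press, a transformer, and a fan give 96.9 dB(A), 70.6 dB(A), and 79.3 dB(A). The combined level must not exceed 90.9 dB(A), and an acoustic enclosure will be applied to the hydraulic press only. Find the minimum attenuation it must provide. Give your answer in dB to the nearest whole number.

6 dB

Everything except the hydraulic press sums to 10^(70.6/10) + 10^(79.3/10) = 9.660e+07 in linear terms, 79.85 dB(A).
The limit corresponds to 10^(90.9/10) = 1.230e+09; subtracting the fixed part leaves 1.134e+09 for the hydraulic press, i.e. 90.54 dB(A).
So the hydraulic press must be reduced from 96.9 to 90.54 dB(A): IL = 6.36 dB.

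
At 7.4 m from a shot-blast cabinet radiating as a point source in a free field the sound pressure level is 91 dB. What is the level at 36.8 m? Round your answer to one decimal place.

77.1 dB

Point-source attenuation: ΔL = 20·log₁₀(r₂/r₁) = 20·log₁₀(36.8/7.4) = 13.932 dB.
L₂ = 91 − 20·log₁₀(36.8/7.4) = 91 − 13.932 = 77.07 dB.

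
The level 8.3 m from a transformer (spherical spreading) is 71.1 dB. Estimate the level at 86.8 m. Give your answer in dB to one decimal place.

Spherical spreading from a point source gives a 20·log₁₀(r₂/r₁) drop.
L₂ = 71.1 − 20·log₁₀(86.8/8.3) = 71.1 − 20.389 = 50.71 dB.

50.7 dB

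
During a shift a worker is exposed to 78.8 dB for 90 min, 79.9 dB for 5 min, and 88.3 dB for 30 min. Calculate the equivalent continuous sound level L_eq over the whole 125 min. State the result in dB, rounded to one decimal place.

83.4 dB

The energy average is taken in the linear domain: L_eq = 10·log₁₀[(Σ tᵢ·10^(Lᵢ/10))/T], T = 125 min.
Σ tᵢ·10^(Lᵢ/10) = 90·10^(78.8/10) + 5·10^(79.9/10) + 30·10^(88.3/10) = 2.760e+10.
L_eq = 10·log₁₀(2.760e+10/125) = 83.44 dB.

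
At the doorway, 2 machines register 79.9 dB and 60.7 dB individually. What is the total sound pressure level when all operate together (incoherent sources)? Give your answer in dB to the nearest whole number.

For uncorrelated sources the intensities add, so convert each level to linear form, sum, and take 10·log₁₀ of the total.
Σ 10^(L/10) = 10^(79.9/10) + 10^(60.7/10) = 9.890e+07.
L_total = 10·log₁₀(9.890e+07) = 79.95 dB.

80 dB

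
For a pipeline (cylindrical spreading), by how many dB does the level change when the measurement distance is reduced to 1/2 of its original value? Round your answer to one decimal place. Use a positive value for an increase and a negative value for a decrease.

A line source loses 3 dB per doubling of distance; generally ΔL = −10·log₁₀(r₂/r₁).
ΔL = −10·log₁₀(0.5) = +3.01 dB.

+3.0 dB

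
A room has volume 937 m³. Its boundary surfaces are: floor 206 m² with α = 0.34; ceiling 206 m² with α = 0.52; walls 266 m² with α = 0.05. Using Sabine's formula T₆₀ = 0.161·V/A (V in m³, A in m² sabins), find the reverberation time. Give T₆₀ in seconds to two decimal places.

0.79 s

Total absorption A = 206·0.34 + 206·0.52 + 266·0.05 = 190.46 m² sabins.
T₆₀ = 0.161·V/A = 0.161·937/190.46 = 0.792 s.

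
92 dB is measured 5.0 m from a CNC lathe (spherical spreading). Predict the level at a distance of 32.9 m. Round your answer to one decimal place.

For a point source, L₂ = L₁ − 20·log₁₀(r₂/r₁).
L₂ = 92 − 20·log₁₀(32.9/5.0) = 92 − 16.365 = 75.64 dB.

75.6 dB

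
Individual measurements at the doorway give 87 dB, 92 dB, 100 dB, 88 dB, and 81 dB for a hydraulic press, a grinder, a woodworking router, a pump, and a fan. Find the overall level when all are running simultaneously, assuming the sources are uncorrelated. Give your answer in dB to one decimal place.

Incoherent sources combine by intensity addition: L_total = 10·log₁₀(Σ 10^(L_i/10)).
Σ 10^(L/10) = 10^(87/10) + 10^(92/10) + 10^(100/10) + 10^(88/10) + 10^(81/10) = 1.284e+10.
L_total = 10·log₁₀(1.284e+10) = 101.09 dB.

101.1 dB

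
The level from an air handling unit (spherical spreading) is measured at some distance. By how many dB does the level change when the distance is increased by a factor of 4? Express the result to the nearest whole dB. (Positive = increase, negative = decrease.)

-12 dB

A point source loses 6 dB per doubling of distance; generally ΔL = −20·log₁₀(r₂/r₁).
ΔL = −20·log₁₀(4) = -12.04 dB.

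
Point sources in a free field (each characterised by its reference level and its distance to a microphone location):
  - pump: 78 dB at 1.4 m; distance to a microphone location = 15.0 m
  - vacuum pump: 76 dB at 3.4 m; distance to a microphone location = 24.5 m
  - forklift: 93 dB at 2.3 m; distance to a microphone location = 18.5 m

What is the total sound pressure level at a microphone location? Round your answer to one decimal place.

Propagate each source to the receiver with L = L_ref − 20·log₁₀(r/r_ref), then add intensities.
pump: 78 − 20·log₁₀(15.0/1.4) = 78 − 20.60 = 57.40 dB.
vacuum pump: 76 − 20·log₁₀(24.5/3.4) = 76 − 17.15 = 58.85 dB.
forklift: 93 − 20·log₁₀(18.5/2.3) = 93 − 18.11 = 74.89 dB.
Σ 10^(L/10) = 3.216e+07 → L_total = 10·log₁₀(3.216e+07) = 75.07 dB.

75.1 dB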